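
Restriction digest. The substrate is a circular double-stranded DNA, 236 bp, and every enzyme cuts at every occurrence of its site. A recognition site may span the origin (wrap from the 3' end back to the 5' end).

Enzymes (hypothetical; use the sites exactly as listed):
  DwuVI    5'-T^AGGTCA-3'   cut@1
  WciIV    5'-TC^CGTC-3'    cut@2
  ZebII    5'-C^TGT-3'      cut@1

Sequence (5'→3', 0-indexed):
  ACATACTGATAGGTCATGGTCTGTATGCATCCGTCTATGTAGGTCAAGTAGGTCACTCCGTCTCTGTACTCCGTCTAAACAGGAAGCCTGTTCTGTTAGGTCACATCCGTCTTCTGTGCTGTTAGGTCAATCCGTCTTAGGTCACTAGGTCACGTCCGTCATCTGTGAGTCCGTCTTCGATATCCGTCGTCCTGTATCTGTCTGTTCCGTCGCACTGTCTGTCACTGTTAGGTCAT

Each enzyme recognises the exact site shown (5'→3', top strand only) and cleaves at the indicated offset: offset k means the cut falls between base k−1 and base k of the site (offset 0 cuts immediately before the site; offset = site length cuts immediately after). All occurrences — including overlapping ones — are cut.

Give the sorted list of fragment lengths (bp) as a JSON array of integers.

Scan for sites:
  DwuVI TAGGTCA/1: at [9, 39, 48, 96, 122, 137, 145, 228] ⇒ [10, 40, 49, 97, 123, 138, 146, 229]
  WciIV TCCGTC/2: at [29, 56, 69, 105, 130, 154, 169, 182, 205] ⇒ [31, 58, 71, 107, 132, 156, 171, 184, 207]
  ZebII CTGT/1: at [20, 63, 87, 92, 113, 118, 162, 191, 197, 201, 214, 218, 224] ⇒ [21, 64, 88, 93, 114, 119, 163, 192, 198, 202, 215, 219, 225]

Pooled cuts: [10, 21, 31, 40, 49, 58, 64, 71, 88, 93, 97, 107, 114, 119, 123, 132, 138, 146, 156, 163, 171, 184, 192, 198, 202, 207, 215, 219, 225, 229]

Fragment lengths:
  10→21: 11 bp
  21→31: 10 bp
  31→40: 9 bp
  40→49: 9 bp
  49→58: 9 bp
  58→64: 6 bp
  64→71: 7 bp
  71→88: 17 bp
  88→93: 5 bp
  93→97: 4 bp
  97→107: 10 bp
  107→114: 7 bp
  114→119: 5 bp
  119→123: 4 bp
  123→132: 9 bp
  132→138: 6 bp
  138→146: 8 bp
  146→156: 10 bp
  156→163: 7 bp
  163→171: 8 bp
  171→184: 13 bp
  184→192: 8 bp
  192→198: 6 bp
  198→202: 4 bp
  202→207: 5 bp
  207→215: 8 bp
  215→219: 4 bp
  219→225: 6 bp
  225→229: 4 bp
  229→10 (wrap): 236-229+10 = 17 bp

[4,4,4,4,4,5,5,5,6,6,6,6,7,7,7,8,8,8,8,9,9,9,9,10,10,10,11,13,17,17]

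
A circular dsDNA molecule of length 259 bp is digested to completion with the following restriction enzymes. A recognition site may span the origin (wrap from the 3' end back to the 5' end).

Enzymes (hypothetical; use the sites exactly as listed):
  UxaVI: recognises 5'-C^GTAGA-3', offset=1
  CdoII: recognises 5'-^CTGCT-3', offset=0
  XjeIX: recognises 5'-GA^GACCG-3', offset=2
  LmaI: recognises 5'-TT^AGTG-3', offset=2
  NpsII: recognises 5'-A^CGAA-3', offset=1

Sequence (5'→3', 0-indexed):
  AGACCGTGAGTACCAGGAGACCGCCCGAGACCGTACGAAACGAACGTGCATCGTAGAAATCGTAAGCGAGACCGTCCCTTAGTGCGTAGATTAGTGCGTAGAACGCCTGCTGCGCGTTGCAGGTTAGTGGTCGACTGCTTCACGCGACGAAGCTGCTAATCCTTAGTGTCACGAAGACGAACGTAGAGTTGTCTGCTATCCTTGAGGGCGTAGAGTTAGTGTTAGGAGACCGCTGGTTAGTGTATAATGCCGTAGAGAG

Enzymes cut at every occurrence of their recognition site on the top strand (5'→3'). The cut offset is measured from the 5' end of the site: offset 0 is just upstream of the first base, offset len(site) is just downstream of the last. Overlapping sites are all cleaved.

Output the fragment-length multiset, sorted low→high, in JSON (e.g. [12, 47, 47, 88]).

[5,5,5,5,5,6,7,7,7,8,9,9,9,10,10,10,11,11,12,12,13,13,17,17,17,19]

Site scan:
  UxaVI (CGTAGA, off=1): starts [51, 84, 96, 181, 208, 250] → cuts [52, 85, 97, 182, 209, 251]
  CdoII (CTGCT, off=0): starts [106, 134, 152, 192] → cuts [106, 134, 152, 192]
  XjeIX (GAGACCG, off=2): starts [16, 26, 67, 225, 258] → cuts [1, 18, 28, 69, 227]
  LmaI (TTAGTG, off=2): starts [78, 90, 123, 162, 215, 236] → cuts [80, 92, 125, 164, 217, 238]
  NpsII (ACGAA, off=1): starts [34, 39, 146, 170, 176] → cuts [35, 40, 147, 171, 177]

Pooled cuts: [1, 18, 28, 35, 40, 52, 69, 80, 85, 92, 97, 106, 125, 134, 147, 152, 164, 171, 177, 182, 192, 209, 217, 227, 238, 251]

Fragments:
  1→18: 17 bp
  18→28: 10 bp
  28→35: 7 bp
  35→40: 5 bp
  40→52: 12 bp
  52→69: 17 bp
  69→80: 11 bp
  80→85: 5 bp
  85→92: 7 bp
  92→97: 5 bp
  97→106: 9 bp
  106→125: 19 bp
  125→134: 9 bp
  134→147: 13 bp
  147→152: 5 bp
  152→164: 12 bp
  164→171: 7 bp
  171→177: 6 bp
  177→182: 5 bp
  182→192: 10 bp
  192→209: 17 bp
  209→217: 8 bp
  217→227: 10 bp
  227→238: 11 bp
  238→251: 13 bp
  251→1 (wrap): 259-251+1 = 9 bp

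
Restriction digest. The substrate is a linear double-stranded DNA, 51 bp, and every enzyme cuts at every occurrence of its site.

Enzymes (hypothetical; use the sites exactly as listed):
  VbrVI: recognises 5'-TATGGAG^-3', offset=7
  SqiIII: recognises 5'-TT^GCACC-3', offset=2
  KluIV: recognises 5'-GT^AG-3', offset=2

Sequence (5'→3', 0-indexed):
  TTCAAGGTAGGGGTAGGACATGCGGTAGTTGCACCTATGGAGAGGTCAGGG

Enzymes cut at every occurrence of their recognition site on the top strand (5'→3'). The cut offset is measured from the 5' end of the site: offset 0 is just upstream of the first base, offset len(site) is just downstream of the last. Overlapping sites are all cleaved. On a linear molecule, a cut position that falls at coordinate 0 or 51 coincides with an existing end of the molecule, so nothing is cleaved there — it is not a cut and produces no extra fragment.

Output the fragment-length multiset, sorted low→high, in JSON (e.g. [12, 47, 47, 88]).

Per-enzyme occurrences:
  VbrVI (TATGGAG, off=7): starts [35] → cuts [42]
  SqiIII (TTGCACC, off=2): starts [28] → cuts [30]
  KluIV (GTAG, off=2): starts [6, 12, 24] → cuts [8, 14, 26]

Pooled cuts: [8, 14, 26, 30, 42]

Fragment lengths:
  [0,8): 8 bp
  [8,14): 6 bp
  [14,26): 12 bp
  [26,30): 4 bp
  [30,42): 12 bp
  [42,51): 9 bp

[4,6,8,9,12,12]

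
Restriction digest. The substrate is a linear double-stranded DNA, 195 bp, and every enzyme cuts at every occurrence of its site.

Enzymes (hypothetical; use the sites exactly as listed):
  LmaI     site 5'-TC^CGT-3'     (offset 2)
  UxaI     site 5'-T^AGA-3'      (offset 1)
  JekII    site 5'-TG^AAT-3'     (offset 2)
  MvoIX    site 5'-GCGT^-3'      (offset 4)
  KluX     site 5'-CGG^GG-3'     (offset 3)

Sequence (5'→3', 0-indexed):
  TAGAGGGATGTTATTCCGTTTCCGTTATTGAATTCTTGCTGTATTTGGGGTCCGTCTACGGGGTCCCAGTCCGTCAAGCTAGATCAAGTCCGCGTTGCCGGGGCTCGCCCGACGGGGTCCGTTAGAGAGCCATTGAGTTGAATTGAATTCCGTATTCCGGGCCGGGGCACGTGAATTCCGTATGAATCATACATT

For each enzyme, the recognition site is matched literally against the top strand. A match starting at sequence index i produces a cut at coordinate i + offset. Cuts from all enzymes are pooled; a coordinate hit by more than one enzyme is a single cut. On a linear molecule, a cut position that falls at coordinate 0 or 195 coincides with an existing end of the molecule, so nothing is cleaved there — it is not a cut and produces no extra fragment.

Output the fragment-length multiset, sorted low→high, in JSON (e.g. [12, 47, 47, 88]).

Per-enzyme occurrences:
  LmaI TCCGT/2: at [14, 20, 50, 69, 117, 148, 176] ⇒ [16, 22, 52, 71, 119, 150, 178]
  UxaI TAGA/1: at [0, 79, 122] ⇒ [1, 80, 123]
  JekII TGAAT/2: at [28, 138, 143, 171, 182] ⇒ [30, 140, 145, 173, 184]
  MvoIX GCGT/4: at [91] ⇒ [95]
  KluX CGGGG/3: at [58, 98, 112, 162] ⇒ [61, 101, 115, 165]

Pooled cuts: [1, 16, 22, 30, 52, 61, 71, 80, 95, 101, 115, 119, 123, 140, 145, 150, 165, 173, 178, 184]

Fragments:
  [0,1): 1 bp
  [1,16): 15 bp
  [16,22): 6 bp
  [22,30): 8 bp
  [30,52): 22 bp
  [52,61): 9 bp
  [61,71): 10 bp
  [71,80): 9 bp
  [80,95): 15 bp
  [95,101): 6 bp
  [101,115): 14 bp
  [115,119): 4 bp
  [119,123): 4 bp
  [123,140): 17 bp
  [140,145): 5 bp
  [145,150): 5 bp
  [150,165): 15 bp
  [165,173): 8 bp
  [173,178): 5 bp
  [178,184): 6 bp
  [184,195): 11 bp

[1,4,4,5,5,5,6,6,6,8,8,9,9,10,11,14,15,15,15,17,22]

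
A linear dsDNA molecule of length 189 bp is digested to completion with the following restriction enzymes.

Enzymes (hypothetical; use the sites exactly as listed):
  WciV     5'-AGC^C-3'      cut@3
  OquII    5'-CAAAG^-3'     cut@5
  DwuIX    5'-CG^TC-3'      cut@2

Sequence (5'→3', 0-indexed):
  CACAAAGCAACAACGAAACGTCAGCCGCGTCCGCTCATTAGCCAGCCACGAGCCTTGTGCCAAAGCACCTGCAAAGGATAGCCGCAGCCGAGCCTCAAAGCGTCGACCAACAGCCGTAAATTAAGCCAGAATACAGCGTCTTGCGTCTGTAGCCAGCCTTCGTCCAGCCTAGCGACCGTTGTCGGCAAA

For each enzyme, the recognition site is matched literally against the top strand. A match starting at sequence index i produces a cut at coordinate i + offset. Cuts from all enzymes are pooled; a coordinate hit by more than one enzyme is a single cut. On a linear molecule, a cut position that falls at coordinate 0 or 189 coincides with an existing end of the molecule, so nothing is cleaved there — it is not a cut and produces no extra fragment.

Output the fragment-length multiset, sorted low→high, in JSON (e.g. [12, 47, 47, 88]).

[2,4,4,4,5,5,5,6,6,6,7,7,7,7,8,11,12,12,12,12,13,13,21]

Scan for sites:
  WciV AGCC/3: at [22, 39, 43, 50, 79, 85, 90, 111, 123, 150, 154, 165] ⇒ [25, 42, 46, 53, 82, 88, 93, 114, 126, 153, 157, 168]
  OquII CAAAG/5: at [2, 60, 71, 95] ⇒ [7, 65, 76, 100]
  DwuIX CGTC/2: at [18, 27, 100, 136, 143, 160] ⇒ [20, 29, 102, 138, 145, 162]

All cut coordinates (distinct, sorted): [7, 20, 25, 29, 42, 46, 53, 65, 76, 82, 88, 93, 100, 102, 114, 126, 138, 145, 153, 157, 162, 168]

Fragments:
  [0,7): 7 bp
  [7,20): 13 bp
  [20,25): 5 bp
  [25,29): 4 bp
  [29,42): 13 bp
  [42,46): 4 bp
  [46,53): 7 bp
  [53,65): 12 bp
  [65,76): 11 bp
  [76,82): 6 bp
  [82,88): 6 bp
  [88,93): 5 bp
  [93,100): 7 bp
  [100,102): 2 bp
  [102,114): 12 bp
  [114,126): 12 bp
  [126,138): 12 bp
  [138,145): 7 bp
  [145,153): 8 bp
  [153,157): 4 bp
  [157,162): 5 bp
  [162,168): 6 bp
  [168,189): 21 bp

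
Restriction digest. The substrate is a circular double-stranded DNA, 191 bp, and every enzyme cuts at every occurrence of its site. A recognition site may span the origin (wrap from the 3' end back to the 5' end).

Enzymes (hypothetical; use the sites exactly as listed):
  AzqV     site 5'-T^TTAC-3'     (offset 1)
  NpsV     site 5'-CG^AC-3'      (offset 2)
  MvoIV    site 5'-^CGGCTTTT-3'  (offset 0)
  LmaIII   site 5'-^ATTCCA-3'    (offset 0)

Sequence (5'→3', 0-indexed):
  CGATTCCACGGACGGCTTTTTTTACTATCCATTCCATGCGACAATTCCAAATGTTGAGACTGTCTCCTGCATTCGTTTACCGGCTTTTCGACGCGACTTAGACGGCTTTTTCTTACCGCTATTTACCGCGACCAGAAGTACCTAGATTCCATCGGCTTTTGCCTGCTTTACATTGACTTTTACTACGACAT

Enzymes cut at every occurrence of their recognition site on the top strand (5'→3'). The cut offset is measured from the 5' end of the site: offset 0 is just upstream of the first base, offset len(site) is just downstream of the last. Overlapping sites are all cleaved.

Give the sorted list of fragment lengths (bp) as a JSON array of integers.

Site scan:
  AzqV (TTTAC, off=1): starts [20, 75, 121, 166, 178] → cuts [21, 76, 122, 167, 179]
  NpsV (CGAC, off=2): starts [38, 88, 93, 128, 185] → cuts [40, 90, 95, 130, 187]
  MvoIV (CGGCTTTT, off=0): starts [12, 80, 102, 152] → cuts [12, 80, 102, 152]
  LmaIII (ATTCCA, off=0): starts [2, 30, 43, 145] → cuts [2, 30, 43, 145]

Pooled cuts: [2, 12, 21, 30, 40, 43, 76, 80, 90, 95, 102, 122, 130, 145, 152, 167, 179, 187]

Fragments:
  2→12: 10 bp
  12→21: 9 bp
  21→30: 9 bp
  30→40: 10 bp
  40→43: 3 bp
  43→76: 33 bp
  76→80: 4 bp
  80→90: 10 bp
  90→95: 5 bp
  95→102: 7 bp
  102→122: 20 bp
  122→130: 8 bp
  130→145: 15 bp
  145→152: 7 bp
  152→167: 15 bp
  167→179: 12 bp
  179→187: 8 bp
  187→2 (wrap): 191-187+2 = 6 bp

[3,4,5,6,7,7,8,8,9,9,10,10,10,12,15,15,20,33]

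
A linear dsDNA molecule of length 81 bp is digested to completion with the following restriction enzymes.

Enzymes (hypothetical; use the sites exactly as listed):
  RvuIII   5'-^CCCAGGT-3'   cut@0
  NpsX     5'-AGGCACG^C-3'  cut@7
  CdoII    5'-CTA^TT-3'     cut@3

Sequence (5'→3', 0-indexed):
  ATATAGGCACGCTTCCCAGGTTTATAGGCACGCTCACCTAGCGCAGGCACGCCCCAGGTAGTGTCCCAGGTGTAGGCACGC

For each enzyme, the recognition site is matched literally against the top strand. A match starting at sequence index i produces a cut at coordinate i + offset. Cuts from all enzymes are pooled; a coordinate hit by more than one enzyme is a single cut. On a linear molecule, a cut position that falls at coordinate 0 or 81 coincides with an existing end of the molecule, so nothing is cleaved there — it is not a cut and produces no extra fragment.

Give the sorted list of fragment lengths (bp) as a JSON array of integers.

[1,1,3,11,12,16,18,19]

Per-enzyme occurrences:
  RvuIII (CCCAGGT, off=0): starts [14, 52, 64] → cuts [14, 52, 64]
  NpsX (AGGCACGC, off=7): starts [4, 25, 44, 73] → cuts [11, 32, 51, 80]
  CdoII (CTATT, off=3): no sites

All cut coordinates (distinct, sorted): [11, 14, 32, 51, 52, 64, 80]

Fragment lengths:
  [0,11): 11 bp
  [11,14): 3 bp
  [14,32): 18 bp
  [32,51): 19 bp
  [51,52): 1 bp
  [52,64): 12 bp
  [64,80): 16 bp
  [80,81): 1 bp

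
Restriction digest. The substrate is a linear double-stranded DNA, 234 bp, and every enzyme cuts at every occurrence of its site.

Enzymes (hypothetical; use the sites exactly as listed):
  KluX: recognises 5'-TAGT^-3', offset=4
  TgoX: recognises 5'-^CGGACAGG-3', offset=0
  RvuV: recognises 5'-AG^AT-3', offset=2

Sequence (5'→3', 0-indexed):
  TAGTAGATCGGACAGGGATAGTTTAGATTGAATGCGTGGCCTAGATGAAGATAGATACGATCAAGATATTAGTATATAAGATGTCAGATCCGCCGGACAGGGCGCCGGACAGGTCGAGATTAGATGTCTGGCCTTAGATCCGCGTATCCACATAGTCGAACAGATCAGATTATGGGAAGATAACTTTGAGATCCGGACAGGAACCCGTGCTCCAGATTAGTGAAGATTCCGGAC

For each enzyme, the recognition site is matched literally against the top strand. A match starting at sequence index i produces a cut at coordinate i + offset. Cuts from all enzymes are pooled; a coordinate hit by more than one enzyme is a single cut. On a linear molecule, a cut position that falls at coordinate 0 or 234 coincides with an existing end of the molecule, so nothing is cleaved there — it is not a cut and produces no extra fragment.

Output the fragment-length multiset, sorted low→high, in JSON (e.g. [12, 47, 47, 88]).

[2,2,3,4,4,4,4,5,5,6,6,6,7,7,7,8,9,11,11,11,12,13,14,14,18,19,22]

Site scan:
  KluX (TAGT, off=4): starts [0, 18, 69, 152, 217] → cuts [4, 22, 73, 156, 221]
  TgoX (CGGACAGG, off=0): starts [8, 93, 105, 193] → cuts [8, 93, 105, 193]
  RvuV (AGAT, off=2): starts [4, 24, 42, 48, 52, 63, 78, 85, 116, 121, 135, 161, 166, 177, 188, 213, 223] → cuts [6, 26, 44, 50, 54, 65, 80, 87, 118, 123, 137, 163, 168, 179, 190, 215, 225]

All cut coordinates (distinct, sorted): [4, 6, 8, 22, 26, 44, 50, 54, 65, 73, 80, 87, 93, 105, 118, 123, 137, 156, 163, 168, 179, 190, 193, 215, 221, 225]

Fragment lengths:
  [0,4): 4 bp
  [4,6): 2 bp
  [6,8): 2 bp
  [8,22): 14 bp
  [22,26): 4 bp
  [26,44): 18 bp
  [44,50): 6 bp
  [50,54): 4 bp
  [54,65): 11 bp
  [65,73): 8 bp
  [73,80): 7 bp
  [80,87): 7 bp
  [87,93): 6 bp
  [93,105): 12 bp
  [105,118): 13 bp
  [118,123): 5 bp
  [123,137): 14 bp
  [137,156): 19 bp
  [156,163): 7 bp
  [163,168): 5 bp
  [168,179): 11 bp
  [179,190): 11 bp
  [190,193): 3 bp
  [193,215): 22 bp
  [215,221): 6 bp
  [221,225): 4 bp
  [225,234): 9 bp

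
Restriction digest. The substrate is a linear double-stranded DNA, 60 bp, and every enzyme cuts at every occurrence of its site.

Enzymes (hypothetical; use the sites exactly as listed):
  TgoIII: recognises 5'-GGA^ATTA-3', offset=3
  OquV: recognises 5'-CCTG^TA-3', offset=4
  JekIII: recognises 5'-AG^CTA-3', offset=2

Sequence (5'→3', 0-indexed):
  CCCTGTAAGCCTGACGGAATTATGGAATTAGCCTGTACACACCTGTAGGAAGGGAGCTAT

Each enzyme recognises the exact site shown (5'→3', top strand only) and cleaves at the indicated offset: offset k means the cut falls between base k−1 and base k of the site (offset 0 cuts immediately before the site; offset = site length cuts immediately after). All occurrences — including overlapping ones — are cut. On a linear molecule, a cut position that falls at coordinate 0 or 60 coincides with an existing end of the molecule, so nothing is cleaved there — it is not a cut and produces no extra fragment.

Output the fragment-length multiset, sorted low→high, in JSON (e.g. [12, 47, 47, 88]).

Scan for sites:
  TgoIII GGAATTA/3: at [15, 23] ⇒ [18, 26]
  OquV CCTGTA/4: at [1, 31, 41] ⇒ [5, 35, 45]
  JekIII AGCTA/2: at [54] ⇒ [56]

Pooled cuts: [5, 18, 26, 35, 45, 56]

Fragment lengths:
  [0,5): 5 bp
  [5,18): 13 bp
  [18,26): 8 bp
  [26,35): 9 bp
  [35,45): 10 bp
  [45,56): 11 bp
  [56,60): 4 bp

[4,5,8,9,10,11,13]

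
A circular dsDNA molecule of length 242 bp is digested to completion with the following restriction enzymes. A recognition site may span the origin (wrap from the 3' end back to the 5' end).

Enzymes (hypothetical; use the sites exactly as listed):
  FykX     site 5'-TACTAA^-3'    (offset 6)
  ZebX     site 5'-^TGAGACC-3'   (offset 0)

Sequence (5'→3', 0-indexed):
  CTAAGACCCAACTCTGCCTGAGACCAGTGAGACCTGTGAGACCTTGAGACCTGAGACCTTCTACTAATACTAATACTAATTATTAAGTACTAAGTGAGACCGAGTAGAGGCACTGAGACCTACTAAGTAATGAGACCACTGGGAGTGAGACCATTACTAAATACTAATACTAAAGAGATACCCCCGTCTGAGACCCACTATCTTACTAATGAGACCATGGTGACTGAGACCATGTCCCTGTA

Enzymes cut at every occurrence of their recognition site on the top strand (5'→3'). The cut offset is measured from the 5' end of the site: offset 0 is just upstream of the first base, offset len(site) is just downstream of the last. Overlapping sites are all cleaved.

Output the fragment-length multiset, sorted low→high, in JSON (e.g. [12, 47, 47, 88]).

Site scan:
  FykX TACTAA/6: at [61, 67, 73, 87, 120, 154, 161, 167, 203, 240] ⇒ [4, 67, 73, 79, 93, 126, 160, 167, 173, 209]
  ZebX TGAGACC/0: at [18, 27, 36, 44, 51, 94, 113, 130, 145, 188, 209, 224] ⇒ [18, 27, 36, 44, 51, 94, 113, 130, 145, 188, 209, 224]

All cut coordinates (distinct, sorted): [4, 18, 27, 36, 44, 51, 67, 73, 79, 93, 94, 113, 126, 130, 145, 160, 167, 173, 188, 209, 224]

Fragments:
  4→18: 14 bp
  18→27: 9 bp
  27→36: 9 bp
  36→44: 8 bp
  44→51: 7 bp
  51→67: 16 bp
  67→73: 6 bp
  73→79: 6 bp
  79→93: 14 bp
  93→94: 1 bp
  94→113: 19 bp
  113→126: 13 bp
  126→130: 4 bp
  130→145: 15 bp
  145→160: 15 bp
  160→167: 7 bp
  167→173: 6 bp
  173→188: 15 bp
  188→209: 21 bp
  209→224: 15 bp
  224→4 (wrap): 242-224+4 = 22 bp

[1,4,6,6,6,7,7,8,9,9,13,14,14,15,15,15,15,16,19,21,22]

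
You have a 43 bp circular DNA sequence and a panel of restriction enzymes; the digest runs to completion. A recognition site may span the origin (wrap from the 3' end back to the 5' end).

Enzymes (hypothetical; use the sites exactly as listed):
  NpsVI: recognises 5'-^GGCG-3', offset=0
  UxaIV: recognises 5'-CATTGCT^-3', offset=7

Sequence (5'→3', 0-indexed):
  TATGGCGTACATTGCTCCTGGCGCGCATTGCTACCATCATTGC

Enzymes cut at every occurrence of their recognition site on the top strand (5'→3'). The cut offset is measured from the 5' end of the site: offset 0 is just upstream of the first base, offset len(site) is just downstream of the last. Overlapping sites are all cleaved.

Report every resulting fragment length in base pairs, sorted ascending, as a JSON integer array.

Site scan:
  NpsVI GGCG/0: at [3, 19] ⇒ [3, 19]
  UxaIV CATTGCT/7: at [9, 25, 37] ⇒ [1, 16, 32]

All cut coordinates (distinct, sorted): [1, 3, 16, 19, 32]

Fragments:
  1→3: 2 bp
  3→16: 13 bp
  16→19: 3 bp
  19→32: 13 bp
  32→1 (wrap): 43-32+1 = 12 bp

[2,3,12,13,13]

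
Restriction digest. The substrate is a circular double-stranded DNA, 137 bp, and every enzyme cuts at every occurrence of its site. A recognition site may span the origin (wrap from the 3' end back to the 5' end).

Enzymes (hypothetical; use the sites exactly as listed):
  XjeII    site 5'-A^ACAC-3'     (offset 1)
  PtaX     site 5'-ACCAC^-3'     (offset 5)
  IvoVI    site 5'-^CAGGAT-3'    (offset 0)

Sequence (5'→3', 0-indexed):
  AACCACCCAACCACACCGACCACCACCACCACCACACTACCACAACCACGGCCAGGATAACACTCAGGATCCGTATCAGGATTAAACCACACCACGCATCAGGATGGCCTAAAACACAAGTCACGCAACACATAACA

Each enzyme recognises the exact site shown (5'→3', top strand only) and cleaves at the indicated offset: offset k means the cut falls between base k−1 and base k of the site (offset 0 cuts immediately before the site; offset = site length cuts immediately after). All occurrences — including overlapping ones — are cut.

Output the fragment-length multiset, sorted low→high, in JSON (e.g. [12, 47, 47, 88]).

Per-enzyme occurrences:
  XjeII (AACAC, off=1): starts [58, 112, 126] → cuts [59, 113, 127]
  PtaX (ACCAC, off=5): starts [1, 9, 18, 21, 24, 27, 30, 38, 44, 85, 90] → cuts [6, 14, 23, 26, 29, 32, 35, 43, 49, 90, 95]
  IvoVI (CAGGAT, off=0): starts [52, 64, 76, 99] → cuts [52, 64, 76, 99]

Pooled cuts: [6, 14, 23, 26, 29, 32, 35, 43, 49, 52, 59, 64, 76, 90, 95, 99, 113, 127]

Fragment lengths:
  6→14: 8 bp
  14→23: 9 bp
  23→26: 3 bp
  26→29: 3 bp
  29→32: 3 bp
  32→35: 3 bp
  35→43: 8 bp
  43→49: 6 bp
  49→52: 3 bp
  52→59: 7 bp
  59→64: 5 bp
  64→76: 12 bp
  76→90: 14 bp
  90→95: 5 bp
  95→99: 4 bp
  99→113: 14 bp
  113→127: 14 bp
  127→6 (wrap): 137-127+6 = 16 bp

[3,3,3,3,3,4,5,5,6,7,8,8,9,12,14,14,14,16]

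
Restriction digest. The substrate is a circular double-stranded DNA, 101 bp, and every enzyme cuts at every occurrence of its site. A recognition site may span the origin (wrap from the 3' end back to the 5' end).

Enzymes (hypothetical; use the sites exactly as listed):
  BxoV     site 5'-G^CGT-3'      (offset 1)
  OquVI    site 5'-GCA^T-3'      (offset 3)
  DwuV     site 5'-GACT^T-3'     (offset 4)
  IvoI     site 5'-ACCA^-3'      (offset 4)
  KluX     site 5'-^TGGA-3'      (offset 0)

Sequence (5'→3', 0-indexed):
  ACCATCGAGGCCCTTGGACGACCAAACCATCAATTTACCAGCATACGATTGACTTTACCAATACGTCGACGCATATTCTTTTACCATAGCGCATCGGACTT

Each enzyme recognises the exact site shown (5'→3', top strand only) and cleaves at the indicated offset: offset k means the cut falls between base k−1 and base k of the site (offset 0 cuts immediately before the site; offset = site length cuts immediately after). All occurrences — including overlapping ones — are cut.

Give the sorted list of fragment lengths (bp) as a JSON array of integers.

[3,5,5,6,7,7,10,10,11,11,13,13]

Site scan:
  BxoV (GCGT, off=1): no sites
  OquVI GCAT/3: at [40, 70, 90] ⇒ [43, 73, 93]
  DwuV GACTT/4: at [50, 96] ⇒ [54, 100]
  IvoI ACCA/4: at [0, 20, 25, 36, 56, 82] ⇒ [4, 24, 29, 40, 60, 86]
  KluX TGGA/0: at [14] ⇒ [14]

Pooled cuts: [4, 14, 24, 29, 40, 43, 54, 60, 73, 86, 93, 100]

Fragment lengths:
  4→14: 10 bp
  14→24: 10 bp
  24→29: 5 bp
  29→40: 11 bp
  40→43: 3 bp
  43→54: 11 bp
  54→60: 6 bp
  60→73: 13 bp
  73→86: 13 bp
  86→93: 7 bp
  93→100: 7 bp
  100→4 (wrap): 101-100+4 = 5 bp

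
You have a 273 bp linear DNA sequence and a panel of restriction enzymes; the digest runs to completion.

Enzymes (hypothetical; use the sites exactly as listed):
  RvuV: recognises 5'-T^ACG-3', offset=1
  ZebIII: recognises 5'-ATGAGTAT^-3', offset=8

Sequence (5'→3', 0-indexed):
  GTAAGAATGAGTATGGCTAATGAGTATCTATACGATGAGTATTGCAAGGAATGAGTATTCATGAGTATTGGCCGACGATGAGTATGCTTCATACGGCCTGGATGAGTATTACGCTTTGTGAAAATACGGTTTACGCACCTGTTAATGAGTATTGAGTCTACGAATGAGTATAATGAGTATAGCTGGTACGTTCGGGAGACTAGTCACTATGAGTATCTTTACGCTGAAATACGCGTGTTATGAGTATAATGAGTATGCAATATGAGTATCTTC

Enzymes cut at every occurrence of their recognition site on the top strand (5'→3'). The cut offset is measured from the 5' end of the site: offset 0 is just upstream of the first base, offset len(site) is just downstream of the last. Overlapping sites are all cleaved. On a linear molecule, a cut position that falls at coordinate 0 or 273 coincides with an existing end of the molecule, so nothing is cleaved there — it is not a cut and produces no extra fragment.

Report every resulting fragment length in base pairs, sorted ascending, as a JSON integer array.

Site scan:
  RvuV (TACG, off=1): starts [30, 91, 109, 124, 131, 158, 186, 219, 229] → cuts [31, 92, 110, 125, 132, 159, 187, 220, 230]
  ZebIII (ATGAGTAT, off=8): starts [6, 19, 34, 50, 60, 77, 101, 144, 163, 172, 208, 239, 248, 261] → cuts [14, 27, 42, 58, 68, 85, 109, 152, 171, 180, 216, 247, 256, 269]

Pooled cuts: [14, 27, 31, 42, 58, 68, 85, 92, 109, 110, 125, 132, 152, 159, 171, 180, 187, 216, 220, 230, 247, 256, 269]

Fragments:
  [0,14): 14 bp
  [14,27): 13 bp
  [27,31): 4 bp
  [31,42): 11 bp
  [42,58): 16 bp
  [58,68): 10 bp
  [68,85): 17 bp
  [85,92): 7 bp
  [92,109): 17 bp
  [109,110): 1 bp
  [110,125): 15 bp
  [125,132): 7 bp
  [132,152): 20 bp
  [152,159): 7 bp
  [159,171): 12 bp
  [171,180): 9 bp
  [180,187): 7 bp
  [187,216): 29 bp
  [216,220): 4 bp
  [220,230): 10 bp
  [230,247): 17 bp
  [247,256): 9 bp
  [256,269): 13 bp
  [269,273): 4 bp

[1,4,4,4,7,7,7,7,9,9,10,10,11,12,13,13,14,15,16,17,17,17,20,29]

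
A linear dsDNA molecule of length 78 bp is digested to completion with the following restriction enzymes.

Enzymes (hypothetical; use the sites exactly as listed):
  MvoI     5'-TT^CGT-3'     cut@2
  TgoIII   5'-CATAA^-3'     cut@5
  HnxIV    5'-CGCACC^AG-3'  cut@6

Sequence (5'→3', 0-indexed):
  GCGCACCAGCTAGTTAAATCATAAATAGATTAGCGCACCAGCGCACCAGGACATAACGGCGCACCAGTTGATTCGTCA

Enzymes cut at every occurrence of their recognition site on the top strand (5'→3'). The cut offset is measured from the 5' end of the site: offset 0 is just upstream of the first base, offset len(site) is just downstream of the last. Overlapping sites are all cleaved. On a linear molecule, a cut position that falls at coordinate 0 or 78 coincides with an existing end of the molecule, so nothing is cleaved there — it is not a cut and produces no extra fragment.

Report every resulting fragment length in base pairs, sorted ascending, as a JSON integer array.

[5,7,8,8,9,9,15,17]

Per-enzyme occurrences:
  MvoI (TTCGT, off=2): starts [71] → cuts [73]
  TgoIII (CATAA, off=5): starts [19, 51] → cuts [24, 56]
  HnxIV (CGCACCAG, off=6): starts [1, 33, 41, 59] → cuts [7, 39, 47, 65]

Pooled cuts: [7, 24, 39, 47, 56, 65, 73]

Fragment lengths:
  [0,7): 7 bp
  [7,24): 17 bp
  [24,39): 15 bp
  [39,47): 8 bp
  [47,56): 9 bp
  [56,65): 9 bp
  [65,73): 8 bp
  [73,78): 5 bp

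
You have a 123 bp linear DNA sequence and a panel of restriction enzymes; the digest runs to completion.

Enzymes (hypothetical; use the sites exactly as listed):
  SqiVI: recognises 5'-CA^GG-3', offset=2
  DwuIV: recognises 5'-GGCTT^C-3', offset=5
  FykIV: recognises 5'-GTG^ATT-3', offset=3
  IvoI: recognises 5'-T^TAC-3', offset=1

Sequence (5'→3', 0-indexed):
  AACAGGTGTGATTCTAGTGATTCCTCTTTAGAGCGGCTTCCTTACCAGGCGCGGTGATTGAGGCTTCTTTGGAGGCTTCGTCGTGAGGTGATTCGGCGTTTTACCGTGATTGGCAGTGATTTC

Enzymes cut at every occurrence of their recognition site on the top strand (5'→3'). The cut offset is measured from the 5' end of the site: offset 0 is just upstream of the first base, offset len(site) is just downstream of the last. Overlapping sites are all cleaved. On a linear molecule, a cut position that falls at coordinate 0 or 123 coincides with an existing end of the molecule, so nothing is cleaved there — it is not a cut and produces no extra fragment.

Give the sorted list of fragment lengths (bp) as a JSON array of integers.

[3,4,5,5,6,7,9,9,10,10,11,12,12,20]

Site scan:
  SqiVI CAGG/2: at [2, 45] ⇒ [4, 47]
  DwuIV GGCTTC/5: at [34, 61, 73] ⇒ [39, 66, 78]
  FykIV GTGATT/3: at [7, 16, 53, 87, 105, 115] ⇒ [10, 19, 56, 90, 108, 118]
  IvoI TTAC/1: at [41, 100] ⇒ [42, 101]

Pooled cuts: [4, 10, 19, 39, 42, 47, 56, 66, 78, 90, 101, 108, 118]

Fragment lengths:
  [0,4): 4 bp
  [4,10): 6 bp
  [10,19): 9 bp
  [19,39): 20 bp
  [39,42): 3 bp
  [42,47): 5 bp
  [47,56): 9 bp
  [56,66): 10 bp
  [66,78): 12 bp
  [78,90): 12 bp
  [90,101): 11 bp
  [101,108): 7 bp
  [108,118): 10 bp
  [118,123): 5 bp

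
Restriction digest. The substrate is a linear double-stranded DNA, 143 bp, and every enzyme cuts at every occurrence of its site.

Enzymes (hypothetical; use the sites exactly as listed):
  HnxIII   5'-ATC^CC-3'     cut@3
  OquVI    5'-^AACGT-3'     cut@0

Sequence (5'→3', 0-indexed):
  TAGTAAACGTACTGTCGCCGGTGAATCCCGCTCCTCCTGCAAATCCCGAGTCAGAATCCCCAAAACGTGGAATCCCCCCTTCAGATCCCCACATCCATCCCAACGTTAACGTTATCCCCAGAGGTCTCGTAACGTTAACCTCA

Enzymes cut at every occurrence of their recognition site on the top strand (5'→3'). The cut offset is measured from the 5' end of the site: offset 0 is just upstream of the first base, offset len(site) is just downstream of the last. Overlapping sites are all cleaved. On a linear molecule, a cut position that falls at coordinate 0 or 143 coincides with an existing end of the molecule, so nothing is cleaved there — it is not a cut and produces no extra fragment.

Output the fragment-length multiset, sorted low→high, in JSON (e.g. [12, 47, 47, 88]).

[2,5,5,6,9,11,12,13,13,13,14,18,22]

Site scan:
  HnxIII ATCCC/3: at [24, 42, 55, 71, 84, 96, 113] ⇒ [27, 45, 58, 74, 87, 99, 116]
  OquVI AACGT/0: at [5, 63, 101, 107, 130] ⇒ [5, 63, 101, 107, 130]

All cut coordinates (distinct, sorted): [5, 27, 45, 58, 63, 74, 87, 99, 101, 107, 116, 130]

Fragments:
  [0,5): 5 bp
  [5,27): 22 bp
  [27,45): 18 bp
  [45,58): 13 bp
  [58,63): 5 bp
  [63,74): 11 bp
  [74,87): 13 bp
  [87,99): 12 bp
  [99,101): 2 bp
  [101,107): 6 bp
  [107,116): 9 bp
  [116,130): 14 bp
  [130,143): 13 bp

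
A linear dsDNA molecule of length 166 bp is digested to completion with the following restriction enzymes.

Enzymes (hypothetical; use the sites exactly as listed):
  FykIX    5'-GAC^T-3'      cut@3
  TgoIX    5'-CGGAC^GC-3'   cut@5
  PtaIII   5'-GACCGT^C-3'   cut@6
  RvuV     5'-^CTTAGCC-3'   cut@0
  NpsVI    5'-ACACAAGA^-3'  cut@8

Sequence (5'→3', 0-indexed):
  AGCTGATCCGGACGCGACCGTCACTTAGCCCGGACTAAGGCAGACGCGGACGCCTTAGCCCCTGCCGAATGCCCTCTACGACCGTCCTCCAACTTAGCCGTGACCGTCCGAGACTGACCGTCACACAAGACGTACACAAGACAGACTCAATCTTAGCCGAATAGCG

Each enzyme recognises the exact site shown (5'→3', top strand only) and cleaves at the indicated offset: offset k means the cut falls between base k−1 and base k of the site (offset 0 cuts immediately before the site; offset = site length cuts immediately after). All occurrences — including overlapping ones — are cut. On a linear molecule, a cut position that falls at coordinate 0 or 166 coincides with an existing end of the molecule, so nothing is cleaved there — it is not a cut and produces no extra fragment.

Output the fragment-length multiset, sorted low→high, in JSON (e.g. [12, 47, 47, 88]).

Per-enzyme occurrences:
  FykIX GACT/3: at [32, 111, 143] ⇒ [35, 114, 146]
  TgoIX CGGACGC/5: at [8, 46] ⇒ [13, 51]
  PtaIII GACCGTC/6: at [15, 79, 101, 115] ⇒ [21, 85, 107, 121]
  RvuV CTTAGCC/0: at [23, 53, 92, 151] ⇒ [23, 53, 92, 151]
  NpsVI ACACAAGA/8: at [122, 133] ⇒ [130, 141]

All cut coordinates (distinct, sorted): [13, 21, 23, 35, 51, 53, 85, 92, 107, 114, 121, 130, 141, 146, 151]

Fragments:
  [0,13): 13 bp
  [13,21): 8 bp
  [21,23): 2 bp
  [23,35): 12 bp
  [35,51): 16 bp
  [51,53): 2 bp
  [53,85): 32 bp
  [85,92): 7 bp
  [92,107): 15 bp
  [107,114): 7 bp
  [114,121): 7 bp
  [121,130): 9 bp
  [130,141): 11 bp
  [141,146): 5 bp
  [146,151): 5 bp
  [151,166): 15 bp

[2,2,5,5,7,7,7,8,9,11,12,13,15,15,16,32]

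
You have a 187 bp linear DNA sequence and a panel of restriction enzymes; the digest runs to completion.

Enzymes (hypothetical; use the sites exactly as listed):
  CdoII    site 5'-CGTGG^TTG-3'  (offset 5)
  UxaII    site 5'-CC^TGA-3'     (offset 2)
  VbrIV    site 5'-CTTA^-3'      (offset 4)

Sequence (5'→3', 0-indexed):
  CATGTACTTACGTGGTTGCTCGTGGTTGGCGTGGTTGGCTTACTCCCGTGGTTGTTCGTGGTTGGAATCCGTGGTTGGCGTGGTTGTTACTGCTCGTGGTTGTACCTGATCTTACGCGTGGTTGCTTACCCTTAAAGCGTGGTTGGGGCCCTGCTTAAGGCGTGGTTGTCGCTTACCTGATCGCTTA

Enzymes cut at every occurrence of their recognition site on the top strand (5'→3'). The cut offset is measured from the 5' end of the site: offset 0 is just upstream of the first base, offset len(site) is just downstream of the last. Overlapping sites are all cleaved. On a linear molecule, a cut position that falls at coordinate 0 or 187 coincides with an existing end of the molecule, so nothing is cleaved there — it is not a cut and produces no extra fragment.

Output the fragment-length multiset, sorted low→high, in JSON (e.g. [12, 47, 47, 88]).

Site scan:
  CdoII CGTGGTTG/5: at [10, 20, 29, 46, 56, 69, 78, 94, 116, 137, 160] ⇒ [15, 25, 34, 51, 61, 74, 83, 99, 121, 142, 165]
  UxaII CCTGA/2: at [104, 175] ⇒ [106, 177]
  VbrIV CTTA/4: at [6, 38, 110, 124, 130, 153, 171, 183] ⇒ [10, 42, 114, 128, 134, 157, 175] (position 187 is a terminus of the linear molecule — no cut)

All cut coordinates (distinct, sorted): [10, 15, 25, 34, 42, 51, 61, 74, 83, 99, 106, 114, 121, 128, 134, 142, 157, 165, 175, 177]

Fragment lengths:
  [0,10): 10 bp
  [10,15): 5 bp
  [15,25): 10 bp
  [25,34): 9 bp
  [34,42): 8 bp
  [42,51): 9 bp
  [51,61): 10 bp
  [61,74): 13 bp
  [74,83): 9 bp
  [83,99): 16 bp
  [99,106): 7 bp
  [106,114): 8 bp
  [114,121): 7 bp
  [121,128): 7 bp
  [128,134): 6 bp
  [134,142): 8 bp
  [142,157): 15 bp
  [157,165): 8 bp
  [165,175): 10 bp
  [175,177): 2 bp
  [177,187): 10 bp

[2,5,6,7,7,7,8,8,8,8,9,9,9,10,10,10,10,10,13,15,16]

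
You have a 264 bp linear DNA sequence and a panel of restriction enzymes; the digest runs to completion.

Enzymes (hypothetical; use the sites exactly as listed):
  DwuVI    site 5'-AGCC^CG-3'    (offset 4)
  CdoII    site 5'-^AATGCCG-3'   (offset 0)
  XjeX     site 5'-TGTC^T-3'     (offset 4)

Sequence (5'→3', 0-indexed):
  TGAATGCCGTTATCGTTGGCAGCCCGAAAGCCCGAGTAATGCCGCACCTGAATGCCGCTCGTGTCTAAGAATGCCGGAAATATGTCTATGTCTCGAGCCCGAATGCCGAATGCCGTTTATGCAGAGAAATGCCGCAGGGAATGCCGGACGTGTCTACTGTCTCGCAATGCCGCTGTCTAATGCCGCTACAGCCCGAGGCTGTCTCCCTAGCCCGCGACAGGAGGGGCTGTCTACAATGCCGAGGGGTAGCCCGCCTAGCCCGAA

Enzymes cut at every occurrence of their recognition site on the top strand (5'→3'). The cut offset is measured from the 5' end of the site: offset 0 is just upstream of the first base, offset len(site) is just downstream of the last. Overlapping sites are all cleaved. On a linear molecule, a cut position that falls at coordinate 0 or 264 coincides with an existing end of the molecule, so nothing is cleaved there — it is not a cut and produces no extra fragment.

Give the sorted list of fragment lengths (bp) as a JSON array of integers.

Site scan:
  DwuVI (AGCCCG, off=4): starts [20, 28, 95, 189, 208, 247, 256] → cuts [24, 32, 99, 193, 212, 251, 260]
  CdoII (AATGCCG, off=0): starts [2, 37, 50, 69, 101, 108, 127, 139, 165, 178, 234] → cuts [2, 37, 50, 69, 101, 108, 127, 139, 165, 178, 234]
  XjeX (TGTCT, off=4): starts [61, 82, 88, 150, 157, 173, 199, 227] → cuts [65, 86, 92, 154, 161, 177, 203, 231]

All cut coordinates (distinct, sorted): [2, 24, 32, 37, 50, 65, 69, 86, 92, 99, 101, 108, 127, 139, 154, 161, 165, 177, 178, 193, 203, 212, 231, 234, 251, 260]

Fragment lengths:
  [0,2): 2 bp
  [2,24): 22 bp
  [24,32): 8 bp
  [32,37): 5 bp
  [37,50): 13 bp
  [50,65): 15 bp
  [65,69): 4 bp
  [69,86): 17 bp
  [86,92): 6 bp
  [92,99): 7 bp
  [99,101): 2 bp
  [101,108): 7 bp
  [108,127): 19 bp
  [127,139): 12 bp
  [139,154): 15 bp
  [154,161): 7 bp
  [161,165): 4 bp
  [165,177): 12 bp
  [177,178): 1 bp
  [178,193): 15 bp
  [193,203): 10 bp
  [203,212): 9 bp
  [212,231): 19 bp
  [231,234): 3 bp
  [234,251): 17 bp
  [251,260): 9 bp
  [260,264): 4 bp

[1,2,2,3,4,4,4,5,6,7,7,7,8,9,9,10,12,12,13,15,15,15,17,17,19,19,22]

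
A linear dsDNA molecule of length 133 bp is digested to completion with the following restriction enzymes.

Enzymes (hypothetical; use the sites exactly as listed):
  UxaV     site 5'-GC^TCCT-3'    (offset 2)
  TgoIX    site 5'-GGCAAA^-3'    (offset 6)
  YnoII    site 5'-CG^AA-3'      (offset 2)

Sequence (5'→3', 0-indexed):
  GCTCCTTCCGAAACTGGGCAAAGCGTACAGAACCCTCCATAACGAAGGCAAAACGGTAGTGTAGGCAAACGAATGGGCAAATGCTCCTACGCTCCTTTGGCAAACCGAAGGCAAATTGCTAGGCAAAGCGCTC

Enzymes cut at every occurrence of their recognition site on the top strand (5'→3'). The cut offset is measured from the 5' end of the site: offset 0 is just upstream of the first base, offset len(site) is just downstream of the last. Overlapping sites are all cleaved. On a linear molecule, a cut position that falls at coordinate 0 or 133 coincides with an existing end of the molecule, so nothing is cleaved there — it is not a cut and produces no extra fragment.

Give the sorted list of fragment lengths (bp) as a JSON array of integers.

[2,2,3,3,6,8,8,8,8,10,12,12,12,17,22]

Scan for sites:
  UxaV (GCTCCT, off=2): starts [0, 82, 90] → cuts [2, 84, 92]
  TgoIX (GGCAAA, off=6): starts [16, 46, 63, 75, 98, 109, 121] → cuts [22, 52, 69, 81, 104, 115, 127]
  YnoII (CGAA, off=2): starts [8, 42, 69, 105] → cuts [10, 44, 71, 107]

All cut coordinates (distinct, sorted): [2, 10, 22, 44, 52, 69, 71, 81, 84, 92, 104, 107, 115, 127]

Fragment lengths:
  [0,2): 2 bp
  [2,10): 8 bp
  [10,22): 12 bp
  [22,44): 22 bp
  [44,52): 8 bp
  [52,69): 17 bp
  [69,71): 2 bp
  [71,81): 10 bp
  [81,84): 3 bp
  [84,92): 8 bp
  [92,104): 12 bp
  [104,107): 3 bp
  [107,115): 8 bp
  [115,127): 12 bp
  [127,133): 6 bp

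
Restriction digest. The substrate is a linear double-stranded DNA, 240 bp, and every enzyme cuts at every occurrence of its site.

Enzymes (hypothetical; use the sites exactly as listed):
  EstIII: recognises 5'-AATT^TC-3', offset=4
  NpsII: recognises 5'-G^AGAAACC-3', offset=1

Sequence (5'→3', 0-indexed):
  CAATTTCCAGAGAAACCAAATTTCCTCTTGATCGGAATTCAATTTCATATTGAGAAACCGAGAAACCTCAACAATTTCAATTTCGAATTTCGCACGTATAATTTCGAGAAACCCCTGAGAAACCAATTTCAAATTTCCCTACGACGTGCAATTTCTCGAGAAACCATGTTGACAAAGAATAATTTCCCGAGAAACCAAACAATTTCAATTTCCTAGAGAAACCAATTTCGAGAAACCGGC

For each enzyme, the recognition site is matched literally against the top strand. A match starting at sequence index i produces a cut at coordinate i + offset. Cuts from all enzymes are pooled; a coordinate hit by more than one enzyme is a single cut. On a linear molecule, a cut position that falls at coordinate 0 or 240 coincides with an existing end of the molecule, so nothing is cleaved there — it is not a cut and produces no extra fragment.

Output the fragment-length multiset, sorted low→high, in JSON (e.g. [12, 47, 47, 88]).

[3,3,5,5,5,5,6,6,6,7,7,8,8,10,11,11,11,12,14,15,16,18,22,26]

Per-enzyme occurrences:
  EstIII AATTTC/4: at [1, 18, 40, 72, 78, 85, 99, 124, 131, 149, 180, 200, 206, 223] ⇒ [5, 22, 44, 76, 82, 89, 103, 128, 135, 153, 184, 204, 210, 227]
  NpsII GAGAAACC/1: at [9, 51, 59, 105, 116, 157, 188, 215, 229] ⇒ [10, 52, 60, 106, 117, 158, 189, 216, 230]

All cut coordinates (distinct, sorted): [5, 10, 22, 44, 52, 60, 76, 82, 89, 103, 106, 117, 128, 135, 153, 158, 184, 189, 204, 210, 216, 227, 230]

Fragments:
  [0,5): 5 bp
  [5,10): 5 bp
  [10,22): 12 bp
  [22,44): 22 bp
  [44,52): 8 bp
  [52,60): 8 bp
  [60,76): 16 bp
  [76,82): 6 bp
  [82,89): 7 bp
  [89,103): 14 bp
  [103,106): 3 bp
  [106,117): 11 bp
  [117,128): 11 bp
  [128,135): 7 bp
  [135,153): 18 bp
  [153,158): 5 bp
  [158,184): 26 bp
  [184,189): 5 bp
  [189,204): 15 bp
  [204,210): 6 bp
  [210,216): 6 bp
  [216,227): 11 bp
  [227,230): 3 bp
  [230,240): 10 bp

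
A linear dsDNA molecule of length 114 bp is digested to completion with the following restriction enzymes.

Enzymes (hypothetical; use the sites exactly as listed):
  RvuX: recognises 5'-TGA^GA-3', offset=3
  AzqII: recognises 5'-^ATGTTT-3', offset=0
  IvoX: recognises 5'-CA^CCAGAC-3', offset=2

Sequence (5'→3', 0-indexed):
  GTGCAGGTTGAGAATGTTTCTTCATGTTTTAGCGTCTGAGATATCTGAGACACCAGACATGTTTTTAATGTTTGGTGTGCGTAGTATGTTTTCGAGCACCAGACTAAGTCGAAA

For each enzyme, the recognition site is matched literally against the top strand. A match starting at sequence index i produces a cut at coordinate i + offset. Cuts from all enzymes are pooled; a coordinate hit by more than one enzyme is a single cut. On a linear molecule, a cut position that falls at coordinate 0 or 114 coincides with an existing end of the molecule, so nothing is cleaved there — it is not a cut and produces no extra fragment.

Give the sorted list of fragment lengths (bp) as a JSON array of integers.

[2,4,6,9,9,10,11,13,16,16,18]

Per-enzyme occurrences:
  RvuX (TGAGA, off=3): starts [8, 36, 45] → cuts [11, 39, 48]
  AzqII (ATGTTT, off=0): starts [13, 23, 58, 67, 85] → cuts [13, 23, 58, 67, 85]
  IvoX (CACCAGAC, off=2): starts [50, 96] → cuts [52, 98]

Pooled cuts: [11, 13, 23, 39, 48, 52, 58, 67, 85, 98]

Fragment lengths:
  [0,11): 11 bp
  [11,13): 2 bp
  [13,23): 10 bp
  [23,39): 16 bp
  [39,48): 9 bp
  [48,52): 4 bp
  [52,58): 6 bp
  [58,67): 9 bp
  [67,85): 18 bp
  [85,98): 13 bp
  [98,114): 16 bp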